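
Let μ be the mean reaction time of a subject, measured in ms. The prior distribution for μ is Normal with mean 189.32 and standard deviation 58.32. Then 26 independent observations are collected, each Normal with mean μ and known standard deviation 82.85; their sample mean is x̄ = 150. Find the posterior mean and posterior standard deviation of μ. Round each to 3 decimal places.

Posterior mean ≈ 152.832; posterior SD ≈ 15.652

Prior precision 1/τ₀² = 1/58.32² = 0.00029401; data precision n/σ² = 26/82.85² = 0.00378781.
Posterior precision = 0.00029401 + 0.00378781 = 0.00408182, giving posterior SD = 1/√0.00408182 = 15.652.
Posterior mean = (0.00029401·189.32 + 0.00378781·150) / 0.00408182 = 152.832.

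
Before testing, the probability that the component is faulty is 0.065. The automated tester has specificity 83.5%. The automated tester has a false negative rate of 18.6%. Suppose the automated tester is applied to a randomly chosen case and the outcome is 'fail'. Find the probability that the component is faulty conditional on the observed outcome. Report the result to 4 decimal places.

Let H be the event that the component is faulty. P(H) = 0.065, so P(¬H) = 0.935. With E the 'fail' result, P(E|H) = 0.814 and P(E|¬H) = 0.165.
P(E) = 0.814·0.065 + 0.165·0.935 = 0.052910 + 0.15428 = 0.20719.
By Bayes' theorem, P(H|E) = 0.052910 / 0.20719 = 0.2554.

P(H | E) ≈ 0.2554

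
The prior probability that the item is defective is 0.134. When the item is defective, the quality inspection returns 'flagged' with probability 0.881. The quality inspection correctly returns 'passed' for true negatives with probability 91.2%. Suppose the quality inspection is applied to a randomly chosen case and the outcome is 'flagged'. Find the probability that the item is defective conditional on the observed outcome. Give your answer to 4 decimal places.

Write H for 'the item is defective'. Prior odds H:¬H = 0.134/0.866 = 0.15473. For the 'flagged' outcome, the likelihood ratio is 0.881/0.088 = 10.011.
Posterior odds = 0.15473 × 10.011 = 1.5491, so P(H|E) = 1.5491/(1+1.5491) = 0.6077.

P(H | E) ≈ 0.6077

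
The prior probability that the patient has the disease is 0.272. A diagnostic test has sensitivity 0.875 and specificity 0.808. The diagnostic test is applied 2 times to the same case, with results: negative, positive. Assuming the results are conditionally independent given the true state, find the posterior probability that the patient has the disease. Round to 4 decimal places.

With H the event that the patient has the disease, the joint likelihood of the observed sequence is P(data|H) = 0.125·0.875 = 0.10938 and P(data|¬H) = 0.808·0.192 = 0.15514.
Bayes: P(H|data) = 0.272·0.10938 / (0.272·0.10938 + 0.728·0.15514) = 0.029750/0.14269 = 0.2085.

Posterior P(H) ≈ 0.2085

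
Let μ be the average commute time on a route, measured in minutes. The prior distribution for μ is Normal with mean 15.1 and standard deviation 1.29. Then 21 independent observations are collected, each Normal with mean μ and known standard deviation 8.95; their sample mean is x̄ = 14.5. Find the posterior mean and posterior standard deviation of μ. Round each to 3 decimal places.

Prior precision 1/τ₀² = 1/1.29² = 0.600925; data precision n/σ² = 21/8.95² = 0.262164.
Posterior precision = 0.600925 + 0.262164 = 0.863090, giving posterior SD = 1/√0.863090 = 1.076.
Posterior mean = (0.600925·15.1 + 0.262164·14.5) / 0.863090 = 14.918.

Posterior mean ≈ 14.918; posterior SD ≈ 1.076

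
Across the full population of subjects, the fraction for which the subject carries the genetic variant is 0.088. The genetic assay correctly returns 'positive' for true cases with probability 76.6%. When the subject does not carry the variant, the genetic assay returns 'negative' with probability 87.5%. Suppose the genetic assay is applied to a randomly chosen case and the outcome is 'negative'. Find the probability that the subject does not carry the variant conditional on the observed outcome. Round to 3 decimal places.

Let H be the event that the subject carries the genetic variant. P(H) = 0.088, so P(¬H) = 0.912. With E the 'negative' result, P(E|H) = 0.234 and P(E|¬H) = 0.875.
P(E) = 0.234·0.088 + 0.875·0.912 = 0.020592 + 0.79800 = 0.81859.
By Bayes' theorem, P(H|E) = 0.020592 / 0.81859 = 0.025. Hence P(¬H|E) = 1 − 0.025 = 0.975.

P(¬H | E) ≈ 0.975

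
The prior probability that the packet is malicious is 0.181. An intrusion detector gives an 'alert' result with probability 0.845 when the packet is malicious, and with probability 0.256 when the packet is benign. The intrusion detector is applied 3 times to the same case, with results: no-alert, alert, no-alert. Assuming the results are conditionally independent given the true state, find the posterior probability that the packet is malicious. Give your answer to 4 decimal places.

Let H be the event that the packet is malicious; start with P(H) = 0.181. P('alert'|H) = 0.845, P('alert'|¬H) = 0.256.
Update on result 1 ('no-alert'): P(H) ← 0.155·0.1810 / (0.155·0.1810 + 0.744·0.8190) = 0.028055/0.63739 = 0.0440.
Update on result 2 ('alert'): P(H) ← 0.845·0.0440 / (0.845·0.0440 + 0.256·0.9560) = 0.037193/0.28193 = 0.1319.
Update on result 3 ('no-alert'): P(H) ← 0.155·0.1319 / (0.155·0.1319 + 0.744·0.8681) = 0.020448/0.66630 = 0.0307.

Posterior P(H) ≈ 0.0307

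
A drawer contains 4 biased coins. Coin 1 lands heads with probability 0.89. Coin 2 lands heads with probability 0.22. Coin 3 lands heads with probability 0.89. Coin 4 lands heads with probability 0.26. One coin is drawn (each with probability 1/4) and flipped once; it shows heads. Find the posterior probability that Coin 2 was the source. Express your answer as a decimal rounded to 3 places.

Posterior probability ≈ 0.097

Tabulate prior·likelihood by source: [1] prior 0.25, lik 0.89, product 0.2225; [2] prior 0.25, lik 0.22, product 0.05500; [3] prior 0.25, lik 0.89, product 0.2225; [4] prior 0.25, lik 0.26, product 0.06500.
Normalizing constant = 0.56500; the posterior for Coin 2 is its product over the sum, 0.05500/0.56500 = 0.097.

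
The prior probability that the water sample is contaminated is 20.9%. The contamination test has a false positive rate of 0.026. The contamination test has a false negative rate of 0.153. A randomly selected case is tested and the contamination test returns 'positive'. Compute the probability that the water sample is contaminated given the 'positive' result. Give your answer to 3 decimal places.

Let H be the event that the water sample is contaminated. P(H) = 0.209, so P(¬H) = 0.791. With E the 'positive' result, P(E|H) = 0.847 and P(E|¬H) = 0.026.
P(E) = 0.847·0.209 + 0.026·0.791 = 0.17702 + 0.020566 = 0.19759.
By Bayes' theorem, P(H|E) = 0.17702 / 0.19759 = 0.896.

P(H | E) ≈ 0.896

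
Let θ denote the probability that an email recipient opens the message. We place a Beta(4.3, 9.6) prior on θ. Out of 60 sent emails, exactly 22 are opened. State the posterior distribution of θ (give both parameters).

Posterior: Beta(26.3, 47.6)

The binomial likelihood is conjugate to the Beta prior: with 22 successes and 38 failures, the posterior is Beta(4.3+22, 9.6+38) = Beta(26.3, 47.6).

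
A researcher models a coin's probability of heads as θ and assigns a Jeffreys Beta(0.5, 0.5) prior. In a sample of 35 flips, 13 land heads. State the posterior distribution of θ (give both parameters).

The binomial likelihood is conjugate to the Beta prior: with 13 successes and 22 failures, the posterior is Beta(0.5+13, 0.5+22) = Beta(13.5, 22.5).

Posterior: Beta(13.5, 22.5)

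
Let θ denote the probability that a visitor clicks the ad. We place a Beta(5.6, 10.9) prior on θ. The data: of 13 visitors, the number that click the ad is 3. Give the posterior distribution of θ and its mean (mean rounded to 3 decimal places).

Observing 3 successes and 10 failures updates Beta(5.6, 10.9) by adding the success and failure counts to the two shape parameters: α = 5.6+3 = 8.6, β = 10.9+10 = 20.9.
E[θ | data] = 8.6/(8.6+20.9) = 0.292.

Posterior: Beta(8.6, 20.9); mean ≈ 0.292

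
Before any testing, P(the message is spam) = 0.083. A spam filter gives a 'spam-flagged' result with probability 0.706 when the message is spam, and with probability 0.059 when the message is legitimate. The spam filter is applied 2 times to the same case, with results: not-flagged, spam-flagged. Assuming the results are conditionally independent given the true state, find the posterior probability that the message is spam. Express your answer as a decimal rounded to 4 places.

Posterior P(H) ≈ 0.2528

Let H be the event that the message is spam; start with P(H) = 0.083. P('spam-flagged'|H) = 0.706, P('spam-flagged'|¬H) = 0.059.
Update on result 1 ('not-flagged'): P(H) ← 0.294·0.0830 / (0.294·0.0830 + 0.941·0.9170) = 0.024402/0.88730 = 0.0275.
Update on result 2 ('spam-flagged'): P(H) ← 0.706·0.0275 / (0.706·0.0275 + 0.059·0.9725) = 0.019416/0.076793 = 0.2528.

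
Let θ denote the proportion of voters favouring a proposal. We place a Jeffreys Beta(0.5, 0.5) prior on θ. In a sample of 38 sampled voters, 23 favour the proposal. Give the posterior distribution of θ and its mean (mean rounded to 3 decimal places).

The binomial likelihood is conjugate to the Beta prior: with 23 successes and 15 failures, the posterior is Beta(0.5+23, 0.5+15) = Beta(23.5, 15.5).
E[θ | data] = 23.5/(23.5+15.5) = 0.603.

Posterior: Beta(23.5, 15.5); mean ≈ 0.603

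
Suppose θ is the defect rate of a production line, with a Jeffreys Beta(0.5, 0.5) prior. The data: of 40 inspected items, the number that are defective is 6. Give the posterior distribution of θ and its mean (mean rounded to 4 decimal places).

Posterior: Beta(6.5, 34.5); mean ≈ 0.1585

The binomial likelihood is conjugate to the Beta prior: with 6 successes and 34 failures, the posterior is Beta(0.5+6, 0.5+34) = Beta(6.5, 34.5).
E[θ | data] = 6.5/(6.5+34.5) = 0.1585.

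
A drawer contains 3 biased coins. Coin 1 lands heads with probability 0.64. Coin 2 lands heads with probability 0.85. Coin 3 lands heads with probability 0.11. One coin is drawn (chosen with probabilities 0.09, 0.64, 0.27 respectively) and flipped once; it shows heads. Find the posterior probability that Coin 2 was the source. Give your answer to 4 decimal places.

Tabulate prior·likelihood by source: [1] prior 0.09, lik 0.64, product 0.05760; [2] prior 0.64, lik 0.85, product 0.5440; [3] prior 0.27, lik 0.11, product 0.02970.
Normalizing constant = 0.63130; the posterior for Coin 2 is its product over the sum, 0.5440/0.63130 = 0.8617.

Posterior probability ≈ 0.8617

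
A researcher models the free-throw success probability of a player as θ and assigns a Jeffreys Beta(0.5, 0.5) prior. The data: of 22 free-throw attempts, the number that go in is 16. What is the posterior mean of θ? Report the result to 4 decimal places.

The binomial likelihood is conjugate to the Beta prior: with 16 successes and 6 failures, the posterior is Beta(0.5+16, 0.5+6) = Beta(16.5, 6.5).
E[θ | data] = 16.5/(16.5+6.5) = 0.7174.

Posterior mean ≈ 0.7174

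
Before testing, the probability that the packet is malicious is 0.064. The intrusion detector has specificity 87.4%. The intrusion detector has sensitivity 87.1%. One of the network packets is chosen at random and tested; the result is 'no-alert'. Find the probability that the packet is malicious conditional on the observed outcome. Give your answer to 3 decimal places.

P(H | E) ≈ 0.010

Write H for 'the packet is malicious'. Prior odds H:¬H = 0.064/0.936 = 0.068376. For the 'no-alert' outcome, the likelihood ratio is 0.129/0.874 = 0.14760.
Posterior odds = 0.068376 × 0.14760 = 0.010092, so P(H|E) = 0.010092/(1+0.010092) = 0.010.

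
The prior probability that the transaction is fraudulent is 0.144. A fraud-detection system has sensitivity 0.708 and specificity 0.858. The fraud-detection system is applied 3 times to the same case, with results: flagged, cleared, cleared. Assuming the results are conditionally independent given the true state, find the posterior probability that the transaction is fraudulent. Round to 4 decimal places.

Let H be the event that the transaction is fraudulent; start with P(H) = 0.144. P('flagged'|H) = 0.708, P('flagged'|¬H) = 0.142.
Update on result 1 ('flagged'): P(H) ← 0.708·0.1440 / (0.708·0.1440 + 0.142·0.8560) = 0.10195/0.22350 = 0.4562.
Update on result 2 ('cleared'): P(H) ← 0.292·0.4562 / (0.292·0.4562 + 0.858·0.5438) = 0.13320/0.59982 = 0.2221.
Update on result 3 ('cleared'): P(H) ← 0.292·0.2221 / (0.292·0.2221 + 0.858·0.7779) = 0.064842/0.73231 = 0.0885.

Posterior P(H) ≈ 0.0885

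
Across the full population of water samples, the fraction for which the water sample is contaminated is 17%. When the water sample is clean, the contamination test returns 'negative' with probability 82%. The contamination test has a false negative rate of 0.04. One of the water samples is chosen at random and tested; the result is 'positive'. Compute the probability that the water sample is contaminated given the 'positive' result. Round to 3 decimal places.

P(H | E) ≈ 0.522

Let H be the event that the water sample is contaminated. P(H) = 0.17, so P(¬H) = 0.83. With E the 'positive' result, P(E|H) = 0.96 and P(E|¬H) = 0.18.
P(E) = 0.96·0.17 + 0.18·0.83 = 0.16320 + 0.14940 = 0.31260.
By Bayes' theorem, P(H|E) = 0.16320 / 0.31260 = 0.522.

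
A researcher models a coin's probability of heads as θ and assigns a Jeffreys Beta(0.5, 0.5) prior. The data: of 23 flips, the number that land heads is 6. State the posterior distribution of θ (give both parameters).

Posterior: Beta(6.5, 17.5)

Observing 6 successes and 17 failures updates Beta(0.5, 0.5) by adding the success and failure counts to the two shape parameters: α = 0.5+6 = 6.5, β = 0.5+17 = 17.5.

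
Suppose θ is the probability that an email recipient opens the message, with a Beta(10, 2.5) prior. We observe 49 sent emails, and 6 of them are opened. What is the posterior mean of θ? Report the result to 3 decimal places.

The binomial likelihood is conjugate to the Beta prior: with 6 successes and 43 failures, the posterior is Beta(10+6, 2.5+43) = Beta(16, 45.5).
Posterior mean = α/(α+β) = 16/61.5 = 0.260.

Posterior mean ≈ 0.260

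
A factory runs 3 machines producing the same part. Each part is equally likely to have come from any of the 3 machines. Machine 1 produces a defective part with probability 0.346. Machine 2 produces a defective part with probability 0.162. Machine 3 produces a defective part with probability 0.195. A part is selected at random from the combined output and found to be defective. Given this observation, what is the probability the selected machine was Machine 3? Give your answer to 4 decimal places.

Posterior probability ≈ 0.2774

P(defective|M1) = 0.346; P(defective|M2) = 0.162; P(defective|M3) = 0.195.
Prior × likelihood for each source: 0.333333·0.346=0.1153, 0.333333·0.162=0.05400, 0.333333·0.195=0.06500. Summing gives P(defective) = 0.23433.
P(Machine 3 | defective) = 0.06500 / 0.23433 = 0.2774.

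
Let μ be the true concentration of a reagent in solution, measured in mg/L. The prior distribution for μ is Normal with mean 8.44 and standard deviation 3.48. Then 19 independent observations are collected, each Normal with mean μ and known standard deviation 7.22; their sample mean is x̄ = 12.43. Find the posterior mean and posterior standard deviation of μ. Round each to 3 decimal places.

Prior precision 1/τ₀² = 1/3.48² = 0.0825737; data precision n/σ² = 19/7.22² = 0.364485.
Posterior precision = 0.0825737 + 0.364485 = 0.447058, giving posterior SD = 1/√0.447058 = 1.496.
Posterior mean = (0.0825737·8.44 + 0.364485·12.43) / 0.447058 = 11.693.

Posterior mean ≈ 11.693; posterior SD ≈ 1.496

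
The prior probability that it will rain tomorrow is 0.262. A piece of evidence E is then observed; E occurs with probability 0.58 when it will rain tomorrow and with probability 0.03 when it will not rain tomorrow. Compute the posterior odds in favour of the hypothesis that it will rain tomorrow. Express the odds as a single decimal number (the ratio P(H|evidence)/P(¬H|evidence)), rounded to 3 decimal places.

Prior odds = 0.262/(1−0.262) = 0.35501. In log-odds, ln(0.35501) = -1.0356.
Add log likelihood ratio: ln(19.333) = 2.9618.
Posterior log-odds = 1.9262, so posterior odds = exp(1.9262) = 6.8636.

Posterior odds ≈ 6.864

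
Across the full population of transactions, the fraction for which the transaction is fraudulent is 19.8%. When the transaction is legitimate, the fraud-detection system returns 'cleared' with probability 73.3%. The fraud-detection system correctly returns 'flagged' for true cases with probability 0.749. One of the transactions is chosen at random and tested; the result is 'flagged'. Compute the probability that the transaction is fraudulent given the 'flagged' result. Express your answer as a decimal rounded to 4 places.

Let H be the event that the transaction is fraudulent. P(H) = 0.198, so P(¬H) = 0.802. With E the 'flagged' result, P(E|H) = 0.749 and P(E|¬H) = 0.267.
P(E) = 0.749·0.198 + 0.267·0.802 = 0.14830 + 0.21413 = 0.36244.
By Bayes' theorem, P(H|E) = 0.14830 / 0.36244 = 0.4092.

P(H | E) ≈ 0.4092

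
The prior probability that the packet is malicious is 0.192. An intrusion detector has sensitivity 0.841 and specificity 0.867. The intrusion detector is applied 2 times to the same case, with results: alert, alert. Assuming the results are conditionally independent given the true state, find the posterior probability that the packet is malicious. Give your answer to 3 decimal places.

Let H be the event that the packet is malicious; start with P(H) = 0.192. P('alert'|H) = 0.841, P('alert'|¬H) = 0.133.
Update on result 1 ('alert'): P(H) ← 0.841·0.1920 / (0.841·0.1920 + 0.133·0.8080) = 0.16147/0.26894 = 0.6004.
Update on result 2 ('alert'): P(H) ← 0.841·0.6004 / (0.841·0.6004 + 0.133·0.3996) = 0.50495/0.55809 = 0.9048.

Posterior P(H) ≈ 0.905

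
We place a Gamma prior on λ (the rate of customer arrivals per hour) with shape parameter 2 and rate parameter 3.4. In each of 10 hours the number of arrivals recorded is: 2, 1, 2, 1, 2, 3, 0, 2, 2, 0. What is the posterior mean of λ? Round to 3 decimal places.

Total count ∑xᵢ = 15 over n = 10 hours.
Gamma is conjugate to the Poisson likelihood: posterior is Gamma(shape = 2+15 = 17, rate = 3.4+10 = 13.4).
Posterior mean = shape/rate = 17/13.4 = 1.269.

Posterior mean ≈ 1.269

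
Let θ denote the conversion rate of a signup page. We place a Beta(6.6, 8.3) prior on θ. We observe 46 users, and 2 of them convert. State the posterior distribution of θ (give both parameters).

Observing 2 successes and 44 failures updates Beta(6.6, 8.3) by adding the success and failure counts to the two shape parameters: α = 6.6+2 = 8.6, β = 8.3+44 = 52.3.

Posterior: Beta(8.6, 52.3)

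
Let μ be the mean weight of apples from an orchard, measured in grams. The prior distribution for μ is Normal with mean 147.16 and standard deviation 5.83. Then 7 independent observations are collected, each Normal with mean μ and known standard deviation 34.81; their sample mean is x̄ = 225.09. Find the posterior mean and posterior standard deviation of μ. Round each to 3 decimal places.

Posterior mean ≈ 159.950; posterior SD ≈ 5.330

With known σ, the Normal prior is conjugate. Weight on the data is w = (n/σ²)/(n/σ² + 1/τ₀²) = 0.00577684/(0.00577684+0.0294214) = 0.16412.
Posterior mean = w·x̄ + (1−w)·μ₀ = 0.16412·225.09 + 0.83588·147.16 = 159.950. Posterior variance = 1/(0.00577684+0.0294214) = 28.4105, so SD = 5.330.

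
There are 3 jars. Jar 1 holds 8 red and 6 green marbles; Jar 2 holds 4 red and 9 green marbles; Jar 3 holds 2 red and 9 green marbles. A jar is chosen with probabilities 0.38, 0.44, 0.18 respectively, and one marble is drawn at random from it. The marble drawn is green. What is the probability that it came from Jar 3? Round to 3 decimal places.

P(green|Jar 1) = 0.4286; P(green|Jar 2) = 0.6923; P(green|Jar 3) = 0.8182.
Prior × likelihood for each source: 0.38·0.4286=0.1629, 0.44·0.6923=0.3046, 0.18·0.8182=0.1473. Summing gives P(green) = 0.61475.
P(Jar 3 | green) = 0.1473 / 0.61475 = 0.240.

Posterior probability ≈ 0.240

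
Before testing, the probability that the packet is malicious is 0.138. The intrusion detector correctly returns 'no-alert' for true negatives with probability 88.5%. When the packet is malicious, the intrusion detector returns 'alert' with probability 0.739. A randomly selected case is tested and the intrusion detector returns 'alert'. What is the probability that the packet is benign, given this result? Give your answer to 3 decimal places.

Let H be the event that the packet is malicious. P(H) = 0.138, so P(¬H) = 0.862. With E the 'alert' result, P(E|H) = 0.739 and P(E|¬H) = 0.115.
P(E) = 0.739·0.138 + 0.115·0.862 = 0.10198 + 0.099130 = 0.20111.
By Bayes' theorem, P(H|E) = 0.10198 / 0.20111 = 0.507. Hence P(¬H|E) = 1 − 0.507 = 0.493.

P(¬H | E) ≈ 0.493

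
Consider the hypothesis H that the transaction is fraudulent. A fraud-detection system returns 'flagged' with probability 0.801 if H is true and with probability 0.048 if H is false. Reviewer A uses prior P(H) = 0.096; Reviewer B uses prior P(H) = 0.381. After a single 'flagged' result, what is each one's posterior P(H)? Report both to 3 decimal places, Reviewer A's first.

Reviewer A: 0.639; Reviewer B: 0.911

P('+'|H) = 0.801, P('+'|¬H) = 0.048.
Reviewer A: numerator 0.801·0.096 = 0.076896; evidence = 0.076896+0.048·0.904 = 0.12029; posterior = 0.639.
Reviewer B: numerator 0.801·0.381 = 0.30518; evidence = 0.30518+0.048·0.619 = 0.33489; posterior = 0.911.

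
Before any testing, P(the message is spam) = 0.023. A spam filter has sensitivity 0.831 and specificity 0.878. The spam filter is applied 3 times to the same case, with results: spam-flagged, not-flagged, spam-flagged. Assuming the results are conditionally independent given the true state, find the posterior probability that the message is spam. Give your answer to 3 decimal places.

Posterior P(H) ≈ 0.174

With H the event that the message is spam, the joint likelihood of the observed sequence is P(data|H) = 0.831·0.169·0.831 = 0.11670 and P(data|¬H) = 0.122·0.878·0.122 = 0.013068.
Bayes: P(H|data) = 0.023·0.11670 / (0.023·0.11670 + 0.977·0.013068) = 0.0026842/0.015452 = 0.1737.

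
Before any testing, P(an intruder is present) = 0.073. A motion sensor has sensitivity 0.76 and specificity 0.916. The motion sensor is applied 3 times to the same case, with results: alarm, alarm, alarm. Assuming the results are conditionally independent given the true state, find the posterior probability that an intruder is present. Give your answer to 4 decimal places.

With H the event that an intruder is present, the joint likelihood of the observed sequence is P(data|H) = 0.76·0.76·0.76 = 0.43898 and P(data|¬H) = 0.084·0.084·0.084 = 0.00059270.
Bayes: P(H|data) = 0.073·0.43898 / (0.073·0.43898 + 0.927·0.00059270) = 0.032045/0.032595 = 0.9831.

Posterior P(H) ≈ 0.9831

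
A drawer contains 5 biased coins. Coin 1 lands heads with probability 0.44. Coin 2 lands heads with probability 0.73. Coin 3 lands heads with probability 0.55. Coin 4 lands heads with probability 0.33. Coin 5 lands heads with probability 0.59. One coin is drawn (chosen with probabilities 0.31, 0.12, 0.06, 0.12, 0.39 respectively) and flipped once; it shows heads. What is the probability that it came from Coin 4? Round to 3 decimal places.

P(heads|C1) = 0.44; P(heads|C2) = 0.73; P(heads|C3) = 0.55; P(heads|C4) = 0.33; P(heads|C5) = 0.59.
Prior × likelihood for each source: 0.31·0.44=0.1364, 0.12·0.73=0.08760, 0.06·0.55=0.03300, 0.12·0.33=0.03960, 0.39·0.59=0.2301. Summing gives P(heads) = 0.52670.
P(Coin 4 | heads) = 0.03960 / 0.52670 = 0.075.

Posterior probability ≈ 0.075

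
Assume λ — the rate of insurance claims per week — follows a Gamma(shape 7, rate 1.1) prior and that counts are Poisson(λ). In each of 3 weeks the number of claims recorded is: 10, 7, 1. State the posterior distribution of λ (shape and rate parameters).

The Poisson likelihood adds the total count to the shape and the number of exposure periods to the rate. Here ∑xᵢ = 18 and n = 3, so shape 7→25 and rate 1.1→4.1.

Posterior: Gamma(shape=25, rate=4.1)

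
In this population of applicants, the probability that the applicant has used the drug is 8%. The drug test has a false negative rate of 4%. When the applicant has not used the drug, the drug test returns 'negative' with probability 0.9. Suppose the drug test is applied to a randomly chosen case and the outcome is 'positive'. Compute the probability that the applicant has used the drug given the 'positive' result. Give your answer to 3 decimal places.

Write H for 'the applicant has used the drug'. Prior odds H:¬H = 0.08/0.92 = 0.086957. For the 'positive' outcome, the likelihood ratio is 0.96/0.1 = 9.6000.
Posterior odds = 0.086957 × 9.6000 = 0.83478, so P(H|E) = 0.83478/(1+0.83478) = 0.455.

P(H | E) ≈ 0.455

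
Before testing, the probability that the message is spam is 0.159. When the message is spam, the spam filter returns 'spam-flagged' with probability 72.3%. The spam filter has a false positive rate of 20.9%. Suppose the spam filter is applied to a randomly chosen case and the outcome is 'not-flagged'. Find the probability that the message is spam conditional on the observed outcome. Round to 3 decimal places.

Let H be the event that the message is spam. P(H) = 0.159, so P(¬H) = 0.841. With E the 'not-flagged' result, P(E|H) = 0.277 and P(E|¬H) = 0.791.
P(E) = 0.277·0.159 + 0.791·0.841 = 0.044043 + 0.66523 = 0.70927.
By Bayes' theorem, P(H|E) = 0.044043 / 0.70927 = 0.062.

P(H | E) ≈ 0.062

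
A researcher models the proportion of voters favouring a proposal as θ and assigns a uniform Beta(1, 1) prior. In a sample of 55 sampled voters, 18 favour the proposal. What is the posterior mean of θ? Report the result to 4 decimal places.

Posterior mean ≈ 0.3333

Observing 18 successes and 37 failures updates Beta(1, 1) by adding the success and failure counts to the two shape parameters: α = 1+18 = 19, β = 1+37 = 38.
Posterior mean = α/(α+β) = 19/57 = 0.3333.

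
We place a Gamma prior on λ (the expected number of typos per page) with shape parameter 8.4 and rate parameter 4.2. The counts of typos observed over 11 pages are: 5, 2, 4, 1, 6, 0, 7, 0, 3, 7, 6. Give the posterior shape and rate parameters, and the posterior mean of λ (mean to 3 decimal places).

Posterior: Gamma(shape=49.4, rate=15.2); mean ≈ 3.250

The Poisson likelihood adds the total count to the shape and the number of exposure periods to the rate. Here ∑xᵢ = 41 and n = 11, so shape 8.4→49.4 and rate 4.2→15.2.
Posterior mean = shape/rate = 49.4/15.2 = 3.250.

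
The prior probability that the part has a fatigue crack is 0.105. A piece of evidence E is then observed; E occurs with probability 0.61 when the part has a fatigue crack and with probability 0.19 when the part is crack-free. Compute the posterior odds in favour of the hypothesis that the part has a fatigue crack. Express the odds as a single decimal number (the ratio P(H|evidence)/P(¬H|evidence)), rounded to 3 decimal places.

Posterior odds ≈ 0.377

Prior odds = 0.105/(1−0.105) = 0.11732. In log-odds, ln(0.11732) = -2.1429.
Add log likelihood ratio: ln(3.2105) = 1.1664.
Posterior log-odds = -0.97643, so posterior odds = exp(-0.97643) = 0.37665.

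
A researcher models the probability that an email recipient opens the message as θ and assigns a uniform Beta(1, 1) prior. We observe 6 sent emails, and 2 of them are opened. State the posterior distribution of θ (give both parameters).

The binomial likelihood is conjugate to the Beta prior: with 2 successes and 4 failures, the posterior is Beta(1+2, 1+4) = Beta(3, 5).

Posterior: Beta(3, 5)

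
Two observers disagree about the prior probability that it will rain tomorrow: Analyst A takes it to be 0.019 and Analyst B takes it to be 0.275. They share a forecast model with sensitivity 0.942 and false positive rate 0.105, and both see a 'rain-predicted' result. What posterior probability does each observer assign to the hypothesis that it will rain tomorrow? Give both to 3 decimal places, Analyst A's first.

The likelihood ratio for a 'rain-predicted' result is 0.942/0.105 = 8.9714.
Analyst A: prior odds 0.019/0.981 = 0.019368; posterior odds 0.17376; posterior probability 0.148.
Analyst B: prior odds 0.275/0.725 = 0.37931; posterior odds 3.4030; posterior probability 0.773.

Analyst A: 0.148; Analyst B: 0.773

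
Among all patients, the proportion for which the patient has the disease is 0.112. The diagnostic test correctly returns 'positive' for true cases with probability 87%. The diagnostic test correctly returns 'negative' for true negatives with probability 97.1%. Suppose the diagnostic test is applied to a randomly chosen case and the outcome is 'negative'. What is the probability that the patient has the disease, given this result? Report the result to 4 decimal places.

Let H be the event that the patient has the disease. P(H) = 0.112, so P(¬H) = 0.888. With E the 'negative' result, P(E|H) = 0.13 and P(E|¬H) = 0.971.
P(E) = 0.13·0.112 + 0.971·0.888 = 0.014560 + 0.86225 = 0.87681.
By Bayes' theorem, P(H|E) = 0.014560 / 0.87681 = 0.0166.

P(H | E) ≈ 0.0166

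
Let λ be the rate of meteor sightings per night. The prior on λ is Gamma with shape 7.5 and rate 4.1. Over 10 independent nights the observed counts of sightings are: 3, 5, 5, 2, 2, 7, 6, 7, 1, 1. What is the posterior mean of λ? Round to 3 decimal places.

Posterior mean ≈ 3.298

The Poisson likelihood adds the total count to the shape and the number of exposure periods to the rate. Here ∑xᵢ = 39 and n = 10, so shape 7.5→46.5 and rate 4.1→14.1.
E[λ | data] = 46.5/14.1 = 3.298.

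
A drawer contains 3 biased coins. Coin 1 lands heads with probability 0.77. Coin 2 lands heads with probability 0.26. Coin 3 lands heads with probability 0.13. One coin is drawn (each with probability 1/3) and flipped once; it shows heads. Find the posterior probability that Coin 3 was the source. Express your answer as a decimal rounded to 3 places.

P(heads|C1) = 0.77; P(heads|C2) = 0.26; P(heads|C3) = 0.13.
Prior × likelihood for each source: 0.333333·0.77=0.2567, 0.333333·0.26=0.08667, 0.333333·0.13=0.04333. Summing gives P(heads) = 0.38667.
P(Coin 3 | heads) = 0.04333 / 0.38667 = 0.112.

Posterior probability ≈ 0.112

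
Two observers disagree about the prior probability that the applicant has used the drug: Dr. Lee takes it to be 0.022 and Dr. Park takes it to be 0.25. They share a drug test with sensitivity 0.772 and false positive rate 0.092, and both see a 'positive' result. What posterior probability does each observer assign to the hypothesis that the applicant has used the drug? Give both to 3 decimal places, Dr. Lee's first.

The likelihood ratio for a 'positive' result is 0.772/0.092 = 8.3913.
Dr. Lee: prior odds 0.022/0.978 = 0.022495; posterior odds 0.18876; posterior probability 0.159.
Dr. Park: prior odds 0.25/0.75 = 0.33333; posterior odds 2.7971; posterior probability 0.737.

Dr. Lee: 0.159; Dr. Park: 0.737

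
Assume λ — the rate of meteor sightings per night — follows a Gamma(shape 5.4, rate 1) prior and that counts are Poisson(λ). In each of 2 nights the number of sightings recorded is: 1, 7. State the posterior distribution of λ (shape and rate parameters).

Total count ∑xᵢ = 8 over n = 2 nights.
Gamma is conjugate to the Poisson likelihood: posterior is Gamma(shape = 5.4+8 = 13.4, rate = 1+2 = 3).

Posterior: Gamma(shape=13.4, rate=3)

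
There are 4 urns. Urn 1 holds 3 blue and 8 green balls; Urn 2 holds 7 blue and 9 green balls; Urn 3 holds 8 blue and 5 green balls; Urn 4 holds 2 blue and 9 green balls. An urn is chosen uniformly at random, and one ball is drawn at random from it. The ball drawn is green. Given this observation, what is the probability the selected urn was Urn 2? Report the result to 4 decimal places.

Tabulate prior·likelihood by source: [1] prior 0.25, lik 0.7273, product 0.1818; [2] prior 0.25, lik 0.5625, product 0.1406; [3] prior 0.25, lik 0.3846, product 0.09615; [4] prior 0.25, lik 0.8182, product 0.2045.
Normalizing constant = 0.62314; the posterior for Urn 2 is its product over the sum, 0.1406/0.62314 = 0.2257.

Posterior probability ≈ 0.2257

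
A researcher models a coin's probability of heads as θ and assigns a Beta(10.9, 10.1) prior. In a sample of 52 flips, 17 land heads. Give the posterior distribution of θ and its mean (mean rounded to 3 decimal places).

Posterior: Beta(27.9, 45.1); mean ≈ 0.382

Observing 17 successes and 35 failures updates Beta(10.9, 10.1) by adding the success and failure counts to the two shape parameters: α = 10.9+17 = 27.9, β = 10.1+35 = 45.1.
E[θ | data] = 27.9/(27.9+45.1) = 0.382.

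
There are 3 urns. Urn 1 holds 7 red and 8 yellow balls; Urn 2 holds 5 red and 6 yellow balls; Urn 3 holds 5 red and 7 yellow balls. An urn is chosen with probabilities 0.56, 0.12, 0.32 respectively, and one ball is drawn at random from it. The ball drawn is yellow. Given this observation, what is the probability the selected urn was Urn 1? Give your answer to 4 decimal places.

Tabulate prior·likelihood by source: [1] prior 0.56, lik 0.5333, product 0.2987; [2] prior 0.12, lik 0.5455, product 0.06545; [3] prior 0.32, lik 0.5833, product 0.1867.
Normalizing constant = 0.55079; the posterior for Urn 1 is its product over the sum, 0.2987/0.55079 = 0.5423.

Posterior probability ≈ 0.5423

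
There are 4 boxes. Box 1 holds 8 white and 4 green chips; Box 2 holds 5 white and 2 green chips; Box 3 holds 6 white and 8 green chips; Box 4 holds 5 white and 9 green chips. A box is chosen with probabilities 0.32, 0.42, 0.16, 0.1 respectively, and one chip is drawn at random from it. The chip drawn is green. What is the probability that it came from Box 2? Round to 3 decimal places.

Posterior probability ≈ 0.314

Tabulate prior·likelihood by source: [1] prior 0.32, lik 0.3333, product 0.1067; [2] prior 0.42, lik 0.2857, product 0.1200; [3] prior 0.16, lik 0.5714, product 0.09143; [4] prior 0.1, lik 0.6429, product 0.06429.
Normalizing constant = 0.38238; the posterior for Box 2 is its product over the sum, 0.1200/0.38238 = 0.314.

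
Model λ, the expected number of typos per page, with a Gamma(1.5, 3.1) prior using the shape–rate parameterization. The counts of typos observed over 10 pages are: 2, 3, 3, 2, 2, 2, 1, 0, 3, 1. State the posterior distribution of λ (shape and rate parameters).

Posterior: Gamma(shape=20.5, rate=13.1)

Total count ∑xᵢ = 19 over n = 10 pages.
Gamma is conjugate to the Poisson likelihood: posterior is Gamma(shape = 1.5+19 = 20.5, rate = 3.1+10 = 13.1).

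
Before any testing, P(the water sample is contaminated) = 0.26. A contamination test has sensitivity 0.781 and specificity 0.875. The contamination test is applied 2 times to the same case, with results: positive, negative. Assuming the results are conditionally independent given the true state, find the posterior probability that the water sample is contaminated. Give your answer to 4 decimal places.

Let H be the event that the water sample is contaminated; start with P(H) = 0.26. P('positive'|H) = 0.781, P('positive'|¬H) = 0.125.
Update on result 1 ('positive'): P(H) ← 0.781·0.2600 / (0.781·0.2600 + 0.125·0.7400) = 0.20306/0.29556 = 0.6870.
Update on result 2 ('negative'): P(H) ← 0.219·0.6870 / (0.219·0.6870 + 0.875·0.3130) = 0.15046/0.42431 = 0.3546.

Posterior P(H) ≈ 0.3546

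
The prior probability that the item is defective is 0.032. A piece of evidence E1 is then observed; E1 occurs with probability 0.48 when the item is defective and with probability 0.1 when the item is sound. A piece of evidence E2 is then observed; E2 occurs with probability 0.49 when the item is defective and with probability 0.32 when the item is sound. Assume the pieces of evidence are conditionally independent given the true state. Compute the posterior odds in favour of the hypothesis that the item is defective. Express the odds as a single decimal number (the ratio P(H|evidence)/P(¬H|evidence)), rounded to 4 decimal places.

Posterior odds ≈ 0.2430

Prior odds = 0.032/(1−0.032) = 0.033058. In log-odds, ln(0.033058) = -3.4095.
Add log likelihood ratios: ln(4.8000) + ln(1.5312) = 1.9947.
Posterior log-odds = -1.4148, so posterior odds = exp(-1.4148) = 0.24298.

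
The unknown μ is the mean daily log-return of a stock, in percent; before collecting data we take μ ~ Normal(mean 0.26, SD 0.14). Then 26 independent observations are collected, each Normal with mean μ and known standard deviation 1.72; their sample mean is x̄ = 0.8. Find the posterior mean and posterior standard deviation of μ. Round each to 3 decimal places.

Prior precision 1/τ₀² = 1/0.14² = 51.0204; data precision n/σ² = 26/1.72² = 8.78853.
Posterior precision = 51.0204 + 8.78853 = 59.8089, giving posterior SD = 1/√59.8089 = 0.129.
Posterior mean = (51.0204·0.26 + 8.78853·0.8) / 59.8089 = 0.339.

Posterior mean ≈ 0.339; posterior SD ≈ 0.129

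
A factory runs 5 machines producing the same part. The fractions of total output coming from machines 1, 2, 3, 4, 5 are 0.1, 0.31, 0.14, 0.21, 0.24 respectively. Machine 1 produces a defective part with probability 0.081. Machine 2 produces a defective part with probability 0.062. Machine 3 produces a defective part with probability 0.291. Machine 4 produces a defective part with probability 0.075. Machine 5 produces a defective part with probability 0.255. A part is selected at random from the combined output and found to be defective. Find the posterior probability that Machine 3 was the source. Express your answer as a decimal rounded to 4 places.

Posterior probability ≈ 0.2809

P(defective|M1) = 0.081; P(defective|M2) = 0.062; P(defective|M3) = 0.291; P(defective|M4) = 0.075; P(defective|M5) = 0.255.
Prior × likelihood for each source: 0.1·0.081=0.008100, 0.31·0.062=0.01922, 0.14·0.291=0.04074, 0.21·0.075=0.01575, 0.24·0.255=0.06120. Summing gives P(defective) = 0.14501.
P(Machine 3 | defective) = 0.04074 / 0.14501 = 0.2809.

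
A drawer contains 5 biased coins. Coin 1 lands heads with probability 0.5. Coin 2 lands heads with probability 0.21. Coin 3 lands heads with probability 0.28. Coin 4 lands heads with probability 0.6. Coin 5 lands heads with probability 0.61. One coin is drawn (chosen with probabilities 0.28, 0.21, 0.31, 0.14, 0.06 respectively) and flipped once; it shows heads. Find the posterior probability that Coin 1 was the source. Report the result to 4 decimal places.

P(heads|C1) = 0.5; P(heads|C2) = 0.21; P(heads|C3) = 0.28; P(heads|C4) = 0.6; P(heads|C5) = 0.61.
Prior × likelihood for each source: 0.28·0.5=0.1400, 0.21·0.21=0.04410, 0.31·0.28=0.08680, 0.14·0.6=0.08400, 0.06·0.61=0.03660. Summing gives P(heads) = 0.39150.
P(Coin 1 | heads) = 0.1400 / 0.39150 = 0.3576.

Posterior probability ≈ 0.3576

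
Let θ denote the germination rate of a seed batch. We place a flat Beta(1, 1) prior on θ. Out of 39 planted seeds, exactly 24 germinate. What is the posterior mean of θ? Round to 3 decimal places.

Posterior mean ≈ 0.610

The binomial likelihood is conjugate to the Beta prior: with 24 successes and 15 failures, the posterior is Beta(1+24, 1+15) = Beta(25, 16).
E[θ | data] = 25/(25+16) = 0.610.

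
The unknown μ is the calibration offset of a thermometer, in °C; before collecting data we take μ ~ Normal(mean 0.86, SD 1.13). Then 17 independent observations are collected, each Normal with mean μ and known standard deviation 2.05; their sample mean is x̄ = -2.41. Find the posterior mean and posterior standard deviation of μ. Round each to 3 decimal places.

Posterior mean ≈ -1.880; posterior SD ≈ 0.455

Prior precision 1/τ₀² = 1/1.13² = 0.783147; data precision n/σ² = 17/2.05² = 4.04521.
Posterior precision = 0.783147 + 4.04521 = 4.82836, giving posterior SD = 1/√4.82836 = 0.455.
Posterior mean = (0.783147·0.86 + 4.04521·-2.41) / 4.82836 = -1.880.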